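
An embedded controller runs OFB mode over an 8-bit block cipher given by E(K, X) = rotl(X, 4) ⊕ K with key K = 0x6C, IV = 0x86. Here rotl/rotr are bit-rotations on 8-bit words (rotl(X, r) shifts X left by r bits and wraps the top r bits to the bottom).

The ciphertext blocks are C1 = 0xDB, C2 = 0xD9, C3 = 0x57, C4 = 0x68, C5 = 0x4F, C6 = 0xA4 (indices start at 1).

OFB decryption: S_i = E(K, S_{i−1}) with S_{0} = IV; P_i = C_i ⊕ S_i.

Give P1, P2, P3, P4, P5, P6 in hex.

P1 = 0xDF, P2 = 0xF5, P3 = 0xF9, P4 = 0xEE, P5 = 0x4B, P6 = 0x88

P1: S = E(K, 0x86) = 0x04; 0xDB ⊕ 0x04 = 0xDF.
P2: S = E(K, 0x04) = 0x2C; 0xD9 ⊕ 0x2C = 0xF5.
P3: S = E(K, 0x2C) = 0xAE; 0x57 ⊕ 0xAE = 0xF9.
P4: S = E(K, 0xAE) = 0x86; 0x68 ⊕ 0x86 = 0xEE.
P5: S = E(K, 0x86) = 0x04; 0x4F ⊕ 0x04 = 0x4B.
P6: S = E(K, 0x04) = 0x2C; 0xA4 ⊕ 0x2C = 0x88.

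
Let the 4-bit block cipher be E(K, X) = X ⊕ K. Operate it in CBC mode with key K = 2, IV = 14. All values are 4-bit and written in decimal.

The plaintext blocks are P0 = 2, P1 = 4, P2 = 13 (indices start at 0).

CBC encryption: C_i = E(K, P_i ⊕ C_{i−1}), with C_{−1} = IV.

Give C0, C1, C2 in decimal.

C0 = 14, C1 = 8, C2 = 7

C0: P0 ⊕ 14 = 12; E(K, 12) = 14.
C1: P1 ⊕ 14 = 10; E(K, 10) = 8.
C2: P2 ⊕ 8 = 5; E(K, 5) = 7.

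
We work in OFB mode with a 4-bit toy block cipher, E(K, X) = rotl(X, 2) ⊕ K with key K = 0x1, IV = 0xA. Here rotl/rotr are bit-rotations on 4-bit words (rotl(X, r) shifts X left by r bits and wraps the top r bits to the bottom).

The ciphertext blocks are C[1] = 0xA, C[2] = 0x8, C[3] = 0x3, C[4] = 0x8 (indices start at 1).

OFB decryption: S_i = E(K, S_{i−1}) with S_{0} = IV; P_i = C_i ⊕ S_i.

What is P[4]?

P[1]: S = E(K, 0xA) = 0xB; 0xA ⊕ 0xB = 0x1.
P[2]: S = E(K, 0xB) = 0xF; 0x8 ⊕ 0xF = 0x7.
P[3]: S = E(K, 0xF) = 0xE; 0x3 ⊕ 0xE = 0xD.
P[4]: S = E(K, 0xE) = 0xA; 0x8 ⊕ 0xA = 0x2.

P[4] = 0x2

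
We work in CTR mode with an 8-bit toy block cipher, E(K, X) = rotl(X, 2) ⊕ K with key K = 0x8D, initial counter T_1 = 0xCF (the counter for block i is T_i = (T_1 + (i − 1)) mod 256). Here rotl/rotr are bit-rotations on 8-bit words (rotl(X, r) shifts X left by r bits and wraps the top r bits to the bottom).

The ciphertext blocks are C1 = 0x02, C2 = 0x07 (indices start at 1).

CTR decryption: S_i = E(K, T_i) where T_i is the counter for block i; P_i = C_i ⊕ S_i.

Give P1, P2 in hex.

P1: T = 0xCF, S = E(K, T) = 0xB2; 0x02 ⊕ 0xB2 = 0xB0.
P2: T = 0xD0, S = E(K, T) = 0xCE; 0x07 ⊕ 0xCE = 0xC9.

P1 = 0xB0, P2 = 0xC9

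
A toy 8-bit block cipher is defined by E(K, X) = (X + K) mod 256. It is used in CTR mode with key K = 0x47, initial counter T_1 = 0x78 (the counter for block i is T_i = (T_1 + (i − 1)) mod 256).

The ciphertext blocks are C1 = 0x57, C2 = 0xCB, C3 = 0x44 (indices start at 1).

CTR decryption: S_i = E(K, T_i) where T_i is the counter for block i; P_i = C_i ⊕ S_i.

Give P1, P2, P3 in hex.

P1 = 0xE8, P2 = 0x0B, P3 = 0x85

P1: T = 0x78, S = E(K, T) = 0xBF; 0x57 ⊕ 0xBF = 0xE8.
P2: T = 0x79, S = E(K, T) = 0xC0; 0xCB ⊕ 0xC0 = 0x0B.
P3: T = 0x7A, S = E(K, T) = 0xC1; 0x44 ⊕ 0xC1 = 0x85.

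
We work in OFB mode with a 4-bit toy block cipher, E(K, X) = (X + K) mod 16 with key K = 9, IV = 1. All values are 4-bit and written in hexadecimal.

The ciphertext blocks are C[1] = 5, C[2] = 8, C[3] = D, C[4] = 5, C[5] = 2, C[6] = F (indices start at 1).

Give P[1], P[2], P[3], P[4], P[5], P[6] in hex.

P[1] = F, P[2] = B, P[3] = 1, P[4] = 0, P[5] = C, P[6] = 8

OFB decryption: S_i = E(K, S_{i−1}) with S_{0} = IV; P_i = C_i ⊕ S_i.
P[1]: S = E(K, 1) = A; 5 ⊕ A = F.
P[2]: S = E(K, A) = 3; 8 ⊕ 3 = B.
P[3]: S = E(K, 3) = C; D ⊕ C = 1.
P[4]: S = E(K, C) = 5; 5 ⊕ 5 = 0.
P[5]: S = E(K, 5) = E; 2 ⊕ E = C.
P[6]: S = E(K, E) = 7; F ⊕ 7 = 8.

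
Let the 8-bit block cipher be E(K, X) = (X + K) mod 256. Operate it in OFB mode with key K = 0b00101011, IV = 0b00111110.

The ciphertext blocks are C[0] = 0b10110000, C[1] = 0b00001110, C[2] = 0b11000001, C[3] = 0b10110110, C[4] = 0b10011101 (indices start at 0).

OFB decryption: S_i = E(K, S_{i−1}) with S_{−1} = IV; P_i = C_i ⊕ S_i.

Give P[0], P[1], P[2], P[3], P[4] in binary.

P[0] = 0b11011001, P[1] = 0b10011010, P[2] = 0b01111110, P[3] = 0b01011100, P[4] = 0b10001000

P[0]: S = E(K, 0b00111110) = 0b01101001; 0b10110000 ⊕ 0b01101001 = 0b11011001.
P[1]: S = E(K, 0b01101001) = 0b10010100; 0b00001110 ⊕ 0b10010100 = 0b10011010.
P[2]: S = E(K, 0b10010100) = 0b10111111; 0b11000001 ⊕ 0b10111111 = 0b01111110.
P[3]: S = E(K, 0b10111111) = 0b11101010; 0b10110110 ⊕ 0b11101010 = 0b01011100.
P[4]: S = E(K, 0b11101010) = 0b00010101; 0b10011101 ⊕ 0b00010101 = 0b10001000.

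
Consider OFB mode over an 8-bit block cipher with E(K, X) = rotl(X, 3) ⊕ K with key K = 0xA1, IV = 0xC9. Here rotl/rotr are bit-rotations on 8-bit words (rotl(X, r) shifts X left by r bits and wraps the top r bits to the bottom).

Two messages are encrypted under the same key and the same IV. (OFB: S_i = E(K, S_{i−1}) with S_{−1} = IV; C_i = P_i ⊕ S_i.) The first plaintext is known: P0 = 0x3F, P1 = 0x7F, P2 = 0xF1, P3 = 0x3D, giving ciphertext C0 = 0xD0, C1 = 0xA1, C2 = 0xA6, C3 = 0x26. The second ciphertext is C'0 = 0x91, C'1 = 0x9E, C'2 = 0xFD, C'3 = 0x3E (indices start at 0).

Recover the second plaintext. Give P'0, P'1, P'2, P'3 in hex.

In OFB with a reused IV, both messages share the same keystream S_i, so C_i ⊕ C'_i = P_i ⊕ P'_i and thus P'_i = P_i ⊕ C_i ⊕ C'_i.
P'0: 0x3F ⊕ 0xD0 ⊕ 0x91 = 0x7E.
P'1: 0x7F ⊕ 0xA1 ⊕ 0x9E = 0x40.
P'2: 0xF1 ⊕ 0xA6 ⊕ 0xFD = 0xAA.
P'3: 0x3D ⊕ 0x26 ⊕ 0x3E = 0x25.

P'0 = 0x7E, P'1 = 0x40, P'2 = 0xAA, P'3 = 0x25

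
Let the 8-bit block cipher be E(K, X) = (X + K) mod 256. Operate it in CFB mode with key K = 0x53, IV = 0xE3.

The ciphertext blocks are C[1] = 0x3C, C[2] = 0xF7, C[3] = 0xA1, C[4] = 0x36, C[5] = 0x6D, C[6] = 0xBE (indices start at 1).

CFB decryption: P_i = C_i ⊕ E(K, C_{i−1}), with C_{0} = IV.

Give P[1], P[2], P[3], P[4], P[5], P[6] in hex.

P[1]: E(K, 0xE3) = 0x36; 0x3C ⊕ 0x36 = 0x0A.
P[2]: E(K, 0x3C) = 0x8F; 0xF7 ⊕ 0x8F = 0x78.
P[3]: E(K, 0xF7) = 0x4A; 0xA1 ⊕ 0x4A = 0xEB.
P[4]: E(K, 0xA1) = 0xF4; 0x36 ⊕ 0xF4 = 0xC2.
P[5]: E(K, 0x36) = 0x89; 0x6D ⊕ 0x89 = 0xE4.
P[6]: E(K, 0x6D) = 0xC0; 0xBE ⊕ 0xC0 = 0x7E.

P[1] = 0x0A, P[2] = 0x78, P[3] = 0xEB, P[4] = 0xC2, P[5] = 0xE4, P[6] = 0x7E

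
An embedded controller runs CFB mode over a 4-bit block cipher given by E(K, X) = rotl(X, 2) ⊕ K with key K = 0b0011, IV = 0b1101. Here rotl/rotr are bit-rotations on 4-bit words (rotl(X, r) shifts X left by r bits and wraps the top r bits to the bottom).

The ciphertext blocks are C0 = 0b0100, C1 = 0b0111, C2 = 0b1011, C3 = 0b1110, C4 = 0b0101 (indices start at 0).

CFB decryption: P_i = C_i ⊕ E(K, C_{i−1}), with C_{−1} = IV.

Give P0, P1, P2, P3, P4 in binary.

P0 = 0b0000, P1 = 0b0101, P2 = 0b0101, P3 = 0b0011, P4 = 0b1101

P0: E(K, 0b1101) = 0b0100; 0b0100 ⊕ 0b0100 = 0b0000.
P1: E(K, 0b0100) = 0b0010; 0b0111 ⊕ 0b0010 = 0b0101.
P2: E(K, 0b0111) = 0b1110; 0b1011 ⊕ 0b1110 = 0b0101.
P3: E(K, 0b1011) = 0b1101; 0b1110 ⊕ 0b1101 = 0b0011.
P4: E(K, 0b1110) = 0b1000; 0b0101 ⊕ 0b1000 = 0b1101.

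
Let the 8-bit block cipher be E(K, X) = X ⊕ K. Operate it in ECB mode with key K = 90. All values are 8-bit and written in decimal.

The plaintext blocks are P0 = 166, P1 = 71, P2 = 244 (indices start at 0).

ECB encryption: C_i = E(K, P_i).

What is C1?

C1 = 29

C1: E(K, 71) = 29.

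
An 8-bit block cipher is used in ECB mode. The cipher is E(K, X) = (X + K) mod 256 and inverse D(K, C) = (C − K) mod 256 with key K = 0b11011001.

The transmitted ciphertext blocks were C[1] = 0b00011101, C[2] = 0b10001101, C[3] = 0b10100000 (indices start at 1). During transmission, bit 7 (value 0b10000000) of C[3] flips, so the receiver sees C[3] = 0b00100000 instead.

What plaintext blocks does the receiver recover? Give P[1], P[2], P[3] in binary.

P[1] = 0b01000100, P[2] = 0b10110100, P[3] = 0b01000111

ECB decryption: P_i = D(K, C_i).
Only C[3] changed, to 0b00100000. In ECB, a change in C_i affects only P_i. Decrypting the received ciphertext:
P[1]: D(K, 0b00011101) = 0b01000100.
P[2]: D(K, 0b10001101) = 0b10110100.
P[3]: D(K, 0b00100000) = 0b01000111.
Blocks that differ from the original plaintext: P[3].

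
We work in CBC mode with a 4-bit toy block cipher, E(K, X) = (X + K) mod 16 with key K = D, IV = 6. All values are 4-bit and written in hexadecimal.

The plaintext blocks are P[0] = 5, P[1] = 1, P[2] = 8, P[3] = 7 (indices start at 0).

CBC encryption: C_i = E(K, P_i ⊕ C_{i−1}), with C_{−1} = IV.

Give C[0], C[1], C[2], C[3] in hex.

C[0]: P[0] ⊕ 6 = 3; E(K, 3) = 0.
C[1]: P[1] ⊕ 0 = 1; E(K, 1) = E.
C[2]: P[2] ⊕ E = 6; E(K, 6) = 3.
C[3]: P[3] ⊕ 3 = 4; E(K, 4) = 1.

C[0] = 0, C[1] = E, C[2] = 3, C[3] = 1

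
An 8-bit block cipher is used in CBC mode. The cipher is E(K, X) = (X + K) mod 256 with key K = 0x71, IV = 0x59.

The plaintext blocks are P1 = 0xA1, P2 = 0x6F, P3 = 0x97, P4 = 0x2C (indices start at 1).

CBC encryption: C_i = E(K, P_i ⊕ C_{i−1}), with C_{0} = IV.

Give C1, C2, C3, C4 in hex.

C1: P1 ⊕ 0x59 = 0xF8; E(K, 0xF8) = 0x69.
C2: P2 ⊕ 0x69 = 0x06; E(K, 0x06) = 0x77.
C3: P3 ⊕ 0x77 = 0xE0; E(K, 0xE0) = 0x51.
C4: P4 ⊕ 0x51 = 0x7D; E(K, 0x7D) = 0xEE.

C1 = 0x69, C2 = 0x77, C3 = 0x51, C4 = 0xEE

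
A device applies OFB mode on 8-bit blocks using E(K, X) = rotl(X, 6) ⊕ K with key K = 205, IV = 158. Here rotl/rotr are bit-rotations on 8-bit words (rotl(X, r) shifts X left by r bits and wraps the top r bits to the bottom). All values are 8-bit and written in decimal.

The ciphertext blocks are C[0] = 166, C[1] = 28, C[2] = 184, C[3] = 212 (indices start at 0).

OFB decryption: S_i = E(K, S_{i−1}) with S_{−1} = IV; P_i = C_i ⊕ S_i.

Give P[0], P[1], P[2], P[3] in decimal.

P[0]: S = E(K, 158) = 106; 166 ⊕ 106 = 204.
P[1]: S = E(K, 106) = 87; 28 ⊕ 87 = 75.
P[2]: S = E(K, 87) = 24; 184 ⊕ 24 = 160.
P[3]: S = E(K, 24) = 203; 212 ⊕ 203 = 31.

P[0] = 204, P[1] = 75, P[2] = 160, P[3] = 31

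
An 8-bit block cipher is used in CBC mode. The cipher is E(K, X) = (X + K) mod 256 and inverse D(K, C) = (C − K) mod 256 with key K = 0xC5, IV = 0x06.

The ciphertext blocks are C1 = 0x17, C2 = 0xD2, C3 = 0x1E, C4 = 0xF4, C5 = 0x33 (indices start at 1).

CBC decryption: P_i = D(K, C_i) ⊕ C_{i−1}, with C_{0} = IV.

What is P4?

P4 = 0x31

P4: D(K, 0xF4) = 0x2F; 0x2F ⊕ 0x1E = 0x31.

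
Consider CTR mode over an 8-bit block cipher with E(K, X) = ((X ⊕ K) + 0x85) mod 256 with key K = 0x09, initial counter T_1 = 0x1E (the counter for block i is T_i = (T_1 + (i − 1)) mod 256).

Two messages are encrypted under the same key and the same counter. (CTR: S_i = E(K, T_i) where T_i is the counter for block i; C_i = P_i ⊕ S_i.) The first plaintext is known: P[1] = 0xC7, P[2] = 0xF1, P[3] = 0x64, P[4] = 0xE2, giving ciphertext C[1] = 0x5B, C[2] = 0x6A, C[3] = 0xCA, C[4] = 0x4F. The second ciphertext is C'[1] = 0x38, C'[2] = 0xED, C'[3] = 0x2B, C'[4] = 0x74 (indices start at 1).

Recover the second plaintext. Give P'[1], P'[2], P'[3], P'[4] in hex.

P'[1] = 0xA4, P'[2] = 0x76, P'[3] = 0x85, P'[4] = 0xD9

In CTR with a reused counter, both messages share the same keystream S_i, so C_i ⊕ C'_i = P_i ⊕ P'_i and thus P'_i = P_i ⊕ C_i ⊕ C'_i.
P'[1]: 0xC7 ⊕ 0x5B ⊕ 0x38 = 0xA4.
P'[2]: 0xF1 ⊕ 0x6A ⊕ 0xED = 0x76.
P'[3]: 0x64 ⊕ 0xCA ⊕ 0x2B = 0x85.
P'[4]: 0xE2 ⊕ 0x4F ⊕ 0x74 = 0xD9.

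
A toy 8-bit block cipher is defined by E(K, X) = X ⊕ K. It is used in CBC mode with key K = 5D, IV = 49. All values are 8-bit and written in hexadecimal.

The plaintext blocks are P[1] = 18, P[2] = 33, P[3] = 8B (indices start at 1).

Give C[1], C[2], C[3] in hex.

C[1] = 0C, C[2] = 62, C[3] = B4

CBC encryption: C_i = E(K, P_i ⊕ C_{i−1}), with C_{0} = IV.
C[1]: P[1] ⊕ 49 = 51; E(K, 51) = 0C.
C[2]: P[2] ⊕ 0C = 3F; E(K, 3F) = 62.
C[3]: P[3] ⊕ 62 = E9; E(K, E9) = B4.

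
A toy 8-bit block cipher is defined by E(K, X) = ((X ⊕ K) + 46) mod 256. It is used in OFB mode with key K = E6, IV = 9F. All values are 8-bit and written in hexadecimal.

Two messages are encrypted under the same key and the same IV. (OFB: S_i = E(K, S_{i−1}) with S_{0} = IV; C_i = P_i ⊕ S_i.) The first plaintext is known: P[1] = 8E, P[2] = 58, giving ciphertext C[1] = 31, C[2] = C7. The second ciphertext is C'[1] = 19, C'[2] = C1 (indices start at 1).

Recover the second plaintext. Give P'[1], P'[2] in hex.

P'[1] = A6, P'[2] = 5E

In OFB with a reused IV, both messages share the same keystream S_i, so C_i ⊕ C'_i = P_i ⊕ P'_i and thus P'_i = P_i ⊕ C_i ⊕ C'_i.
P'[1]: 8E ⊕ 31 ⊕ 19 = A6.
P'[2]: 58 ⊕ C7 ⊕ C1 = 5E.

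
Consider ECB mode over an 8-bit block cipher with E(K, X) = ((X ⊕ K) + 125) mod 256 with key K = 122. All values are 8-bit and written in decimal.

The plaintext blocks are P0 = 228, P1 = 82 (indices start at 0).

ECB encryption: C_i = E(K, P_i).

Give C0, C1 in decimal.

C0 = 27, C1 = 165

C0: E(K, 228) = 27.
C1: E(K, 82) = 165.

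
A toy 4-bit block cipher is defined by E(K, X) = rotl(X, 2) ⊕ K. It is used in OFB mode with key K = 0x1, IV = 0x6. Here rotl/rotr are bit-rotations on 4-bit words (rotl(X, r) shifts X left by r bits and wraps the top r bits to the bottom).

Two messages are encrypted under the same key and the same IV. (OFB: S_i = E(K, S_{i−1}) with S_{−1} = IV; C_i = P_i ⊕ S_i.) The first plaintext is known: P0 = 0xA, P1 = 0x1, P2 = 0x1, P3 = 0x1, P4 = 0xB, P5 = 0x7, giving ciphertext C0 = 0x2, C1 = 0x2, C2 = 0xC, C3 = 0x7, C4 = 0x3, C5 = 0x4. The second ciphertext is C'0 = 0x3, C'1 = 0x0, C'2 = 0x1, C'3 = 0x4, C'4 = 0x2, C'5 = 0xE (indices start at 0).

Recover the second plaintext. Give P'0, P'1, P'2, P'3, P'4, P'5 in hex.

In OFB with a reused IV, both messages share the same keystream S_i, so C_i ⊕ C'_i = P_i ⊕ P'_i and thus P'_i = P_i ⊕ C_i ⊕ C'_i.
P'0: 0xA ⊕ 0x2 ⊕ 0x3 = 0xB.
P'1: 0x1 ⊕ 0x2 ⊕ 0x0 = 0x3.
P'2: 0x1 ⊕ 0xC ⊕ 0x1 = 0xC.
P'3: 0x1 ⊕ 0x7 ⊕ 0x4 = 0x2.
P'4: 0xB ⊕ 0x3 ⊕ 0x2 = 0xA.
P'5: 0x7 ⊕ 0x4 ⊕ 0xE = 0xD.

P'0 = 0xB, P'1 = 0x3, P'2 = 0xC, P'3 = 0x2, P'4 = 0xA, P'5 = 0xD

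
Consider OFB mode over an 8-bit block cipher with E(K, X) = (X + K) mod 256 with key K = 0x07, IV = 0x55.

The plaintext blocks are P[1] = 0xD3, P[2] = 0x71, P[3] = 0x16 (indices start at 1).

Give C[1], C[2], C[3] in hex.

C[1] = 0x8F, C[2] = 0x12, C[3] = 0x7C

OFB encryption: S_i = E(K, S_{i−1}) with S_{0} = IV; C_i = P_i ⊕ S_i.
C[1]: S = E(K, 0x55) = 0x5C; 0xD3 ⊕ 0x5C = 0x8F.
C[2]: S = E(K, 0x5C) = 0x63; 0x71 ⊕ 0x63 = 0x12.
C[3]: S = E(K, 0x63) = 0x6A; 0x16 ⊕ 0x6A = 0x7C.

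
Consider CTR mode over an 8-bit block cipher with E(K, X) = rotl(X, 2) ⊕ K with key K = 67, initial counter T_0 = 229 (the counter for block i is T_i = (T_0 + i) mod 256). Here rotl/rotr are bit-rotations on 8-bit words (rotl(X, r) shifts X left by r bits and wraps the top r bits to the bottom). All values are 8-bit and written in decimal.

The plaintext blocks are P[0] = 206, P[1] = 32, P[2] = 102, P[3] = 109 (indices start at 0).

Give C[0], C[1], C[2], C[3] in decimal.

C[0] = 26, C[1] = 248, C[2] = 186, C[3] = 141

CTR encryption: S_i = E(K, T_i) where T_i is the counter for block i; C_i = P_i ⊕ S_i.
C[0]: T = 229, S = E(K, T) = 212; 206 ⊕ 212 = 26.
C[1]: T = 230, S = E(K, T) = 216; 32 ⊕ 216 = 248.
C[2]: T = 231, S = E(K, T) = 220; 102 ⊕ 220 = 186.
C[3]: T = 232, S = E(K, T) = 224; 109 ⊕ 224 = 141.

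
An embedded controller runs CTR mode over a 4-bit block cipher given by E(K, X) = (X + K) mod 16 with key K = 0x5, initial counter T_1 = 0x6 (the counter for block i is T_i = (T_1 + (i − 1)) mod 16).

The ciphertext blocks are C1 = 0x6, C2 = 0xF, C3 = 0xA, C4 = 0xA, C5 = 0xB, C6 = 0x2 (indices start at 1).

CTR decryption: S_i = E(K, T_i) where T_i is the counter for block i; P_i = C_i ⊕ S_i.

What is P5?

P5 = 0x4

P5: T = 0xA, S = E(K, T) = 0xF; 0xB ⊕ 0xF = 0x4.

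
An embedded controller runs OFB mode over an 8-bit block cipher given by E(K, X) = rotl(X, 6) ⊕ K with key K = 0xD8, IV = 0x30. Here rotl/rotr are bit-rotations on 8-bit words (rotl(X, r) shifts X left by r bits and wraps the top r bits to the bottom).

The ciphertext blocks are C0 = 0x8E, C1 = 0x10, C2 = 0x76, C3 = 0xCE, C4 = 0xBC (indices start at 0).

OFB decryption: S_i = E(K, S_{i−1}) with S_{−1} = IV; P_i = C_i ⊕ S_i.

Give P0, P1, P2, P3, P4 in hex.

P0: S = E(K, 0x30) = 0xD4; 0x8E ⊕ 0xD4 = 0x5A.
P1: S = E(K, 0xD4) = 0xED; 0x10 ⊕ 0xED = 0xFD.
P2: S = E(K, 0xED) = 0xA3; 0x76 ⊕ 0xA3 = 0xD5.
P3: S = E(K, 0xA3) = 0x30; 0xCE ⊕ 0x30 = 0xFE.
P4: S = E(K, 0x30) = 0xD4; 0xBC ⊕ 0xD4 = 0x68.

P0 = 0x5A, P1 = 0xFD, P2 = 0xD5, P3 = 0xFE, P4 = 0x68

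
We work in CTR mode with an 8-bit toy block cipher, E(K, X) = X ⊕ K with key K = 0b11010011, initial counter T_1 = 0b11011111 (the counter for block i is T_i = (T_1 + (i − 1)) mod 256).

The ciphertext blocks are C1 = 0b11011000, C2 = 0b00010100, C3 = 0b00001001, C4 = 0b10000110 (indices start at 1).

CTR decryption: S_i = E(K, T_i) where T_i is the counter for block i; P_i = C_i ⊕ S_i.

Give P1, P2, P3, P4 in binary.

P1 = 0b11010100, P2 = 0b00100111, P3 = 0b00111011, P4 = 0b10110111

P1: T = 0b11011111, S = E(K, T) = 0b00001100; 0b11011000 ⊕ 0b00001100 = 0b11010100.
P2: T = 0b11100000, S = E(K, T) = 0b00110011; 0b00010100 ⊕ 0b00110011 = 0b00100111.
P3: T = 0b11100001, S = E(K, T) = 0b00110010; 0b00001001 ⊕ 0b00110010 = 0b00111011.
P4: T = 0b11100010, S = E(K, T) = 0b00110001; 0b10000110 ⊕ 0b00110001 = 0b10110111.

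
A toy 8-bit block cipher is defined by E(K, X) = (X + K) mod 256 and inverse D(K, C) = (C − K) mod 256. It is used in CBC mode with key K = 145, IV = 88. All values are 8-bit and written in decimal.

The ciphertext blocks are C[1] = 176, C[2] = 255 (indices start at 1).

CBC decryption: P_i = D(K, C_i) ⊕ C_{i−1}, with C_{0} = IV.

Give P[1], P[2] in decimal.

P[1] = 71, P[2] = 222

P[1]: D(K, 176) = 31; 31 ⊕ 88 = 71.
P[2]: D(K, 255) = 110; 110 ⊕ 176 = 222.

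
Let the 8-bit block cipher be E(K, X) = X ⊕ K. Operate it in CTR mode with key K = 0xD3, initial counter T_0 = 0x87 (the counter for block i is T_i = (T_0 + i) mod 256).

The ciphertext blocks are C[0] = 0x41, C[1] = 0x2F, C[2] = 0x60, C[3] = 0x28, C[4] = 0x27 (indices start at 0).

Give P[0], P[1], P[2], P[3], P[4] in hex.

CTR decryption: S_i = E(K, T_i) where T_i is the counter for block i; P_i = C_i ⊕ S_i.
P[0]: T = 0x87, S = E(K, T) = 0x54; 0x41 ⊕ 0x54 = 0x15.
P[1]: T = 0x88, S = E(K, T) = 0x5B; 0x2F ⊕ 0x5B = 0x74.
P[2]: T = 0x89, S = E(K, T) = 0x5A; 0x60 ⊕ 0x5A = 0x3A.
P[3]: T = 0x8A, S = E(K, T) = 0x59; 0x28 ⊕ 0x59 = 0x71.
P[4]: T = 0x8B, S = E(K, T) = 0x58; 0x27 ⊕ 0x58 = 0x7F.

P[0] = 0x15, P[1] = 0x74, P[2] = 0x3A, P[3] = 0x71, P[4] = 0x7F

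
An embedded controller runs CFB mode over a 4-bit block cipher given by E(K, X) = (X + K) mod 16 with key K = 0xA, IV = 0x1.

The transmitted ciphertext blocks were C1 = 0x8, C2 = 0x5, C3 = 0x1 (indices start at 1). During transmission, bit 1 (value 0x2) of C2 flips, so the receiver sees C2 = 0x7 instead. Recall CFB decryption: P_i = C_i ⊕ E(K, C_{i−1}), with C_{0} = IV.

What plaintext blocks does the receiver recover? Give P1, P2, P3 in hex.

Only C2 changed, to 0x7. In CFB, a change in C_i flips the same bit in P_i and garbles P_{i+1}. Decrypting the received ciphertext:
P1: E(K, 0x1) = 0xB; 0x8 ⊕ 0xB = 0x3.
P2: E(K, 0x8) = 0x2; 0x7 ⊕ 0x2 = 0x5.
P3: E(K, 0x7) = 0x1; 0x1 ⊕ 0x1 = 0x0.
Blocks that differ from the original plaintext: P2, P3.

P1 = 0x3, P2 = 0x5, P3 = 0x0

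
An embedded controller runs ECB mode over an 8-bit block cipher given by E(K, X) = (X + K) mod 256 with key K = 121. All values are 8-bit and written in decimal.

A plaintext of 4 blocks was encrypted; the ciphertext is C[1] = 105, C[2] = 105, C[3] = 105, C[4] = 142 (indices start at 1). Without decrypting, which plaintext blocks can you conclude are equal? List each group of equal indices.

P[1] = P[2] = P[3]

ECB encrypts each block independently with the same key, so equal ciphertext blocks imply equal plaintext blocks.
C[1] = C[2] = C[3] = 105, so P[1] = P[2] = P[3].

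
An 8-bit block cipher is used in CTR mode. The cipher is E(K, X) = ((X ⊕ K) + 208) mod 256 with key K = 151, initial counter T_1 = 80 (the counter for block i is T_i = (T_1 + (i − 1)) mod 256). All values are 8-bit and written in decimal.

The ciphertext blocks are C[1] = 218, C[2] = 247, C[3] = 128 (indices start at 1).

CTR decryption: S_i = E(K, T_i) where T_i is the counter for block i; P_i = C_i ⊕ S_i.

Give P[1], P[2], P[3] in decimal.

P[1] = 77, P[2] = 97, P[3] = 21

P[1]: T = 80, S = E(K, T) = 151; 218 ⊕ 151 = 77.
P[2]: T = 81, S = E(K, T) = 150; 247 ⊕ 150 = 97.
P[3]: T = 82, S = E(K, T) = 149; 128 ⊕ 149 = 21.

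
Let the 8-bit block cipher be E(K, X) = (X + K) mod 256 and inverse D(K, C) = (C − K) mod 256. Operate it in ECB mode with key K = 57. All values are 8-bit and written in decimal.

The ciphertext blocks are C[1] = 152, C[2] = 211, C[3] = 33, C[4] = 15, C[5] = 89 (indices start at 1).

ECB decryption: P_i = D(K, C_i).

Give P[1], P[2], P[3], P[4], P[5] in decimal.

P[1]: D(K, 152) = 95.
P[2]: D(K, 211) = 154.
P[3]: D(K, 33) = 232.
P[4]: D(K, 15) = 214.
P[5]: D(K, 89) = 32.

P[1] = 95, P[2] = 154, P[3] = 232, P[4] = 214, P[5] = 32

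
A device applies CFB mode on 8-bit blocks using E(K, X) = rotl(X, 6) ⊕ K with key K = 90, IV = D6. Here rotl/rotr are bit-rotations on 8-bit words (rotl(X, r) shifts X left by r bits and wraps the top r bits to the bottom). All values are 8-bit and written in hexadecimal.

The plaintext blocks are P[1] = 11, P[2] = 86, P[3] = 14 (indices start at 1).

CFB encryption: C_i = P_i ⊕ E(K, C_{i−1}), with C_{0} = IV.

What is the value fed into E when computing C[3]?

C[1]: E(K, D6) = 25; 11 ⊕ 25 = 34.
C[2]: E(K, 34) = 9D; 86 ⊕ 9D = 1B.
C[3]: E(K, 1B) = 56; 14 ⊕ 56 = 42.
So the input to E for block [3] is 1B.

1B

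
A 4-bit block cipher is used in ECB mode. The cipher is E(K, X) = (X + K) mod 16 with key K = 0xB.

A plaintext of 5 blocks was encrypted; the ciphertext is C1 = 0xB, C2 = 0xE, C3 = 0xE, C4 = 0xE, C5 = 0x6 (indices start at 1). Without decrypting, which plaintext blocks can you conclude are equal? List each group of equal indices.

ECB encrypts each block independently with the same key, so equal ciphertext blocks imply equal plaintext blocks.
C2 = C3 = C4 = 0xE, so P2 = P3 = P4.

P2 = P3 = P4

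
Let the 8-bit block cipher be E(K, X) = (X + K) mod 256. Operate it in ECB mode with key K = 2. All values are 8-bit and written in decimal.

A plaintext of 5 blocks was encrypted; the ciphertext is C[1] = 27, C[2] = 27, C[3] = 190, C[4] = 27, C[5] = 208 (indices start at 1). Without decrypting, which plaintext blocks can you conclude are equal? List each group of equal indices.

ECB encrypts each block independently with the same key, so equal ciphertext blocks imply equal plaintext blocks.
C[1] = C[2] = C[4] = 27, so P[1] = P[2] = P[4].

P[1] = P[2] = P[4]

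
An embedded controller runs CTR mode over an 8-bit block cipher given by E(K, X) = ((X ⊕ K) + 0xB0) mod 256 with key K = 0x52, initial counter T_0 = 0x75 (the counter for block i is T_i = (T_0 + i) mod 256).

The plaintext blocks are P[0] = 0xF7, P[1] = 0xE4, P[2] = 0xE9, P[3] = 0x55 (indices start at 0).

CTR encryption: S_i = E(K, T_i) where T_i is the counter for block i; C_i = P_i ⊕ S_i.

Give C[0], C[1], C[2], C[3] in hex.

C[0]: T = 0x75, S = E(K, T) = 0xD7; 0xF7 ⊕ 0xD7 = 0x20.
C[1]: T = 0x76, S = E(K, T) = 0xD4; 0xE4 ⊕ 0xD4 = 0x30.
C[2]: T = 0x77, S = E(K, T) = 0xD5; 0xE9 ⊕ 0xD5 = 0x3C.
C[3]: T = 0x78, S = E(K, T) = 0xDA; 0x55 ⊕ 0xDA = 0x8F.

C[0] = 0x20, C[1] = 0x30, C[2] = 0x3C, C[3] = 0x8F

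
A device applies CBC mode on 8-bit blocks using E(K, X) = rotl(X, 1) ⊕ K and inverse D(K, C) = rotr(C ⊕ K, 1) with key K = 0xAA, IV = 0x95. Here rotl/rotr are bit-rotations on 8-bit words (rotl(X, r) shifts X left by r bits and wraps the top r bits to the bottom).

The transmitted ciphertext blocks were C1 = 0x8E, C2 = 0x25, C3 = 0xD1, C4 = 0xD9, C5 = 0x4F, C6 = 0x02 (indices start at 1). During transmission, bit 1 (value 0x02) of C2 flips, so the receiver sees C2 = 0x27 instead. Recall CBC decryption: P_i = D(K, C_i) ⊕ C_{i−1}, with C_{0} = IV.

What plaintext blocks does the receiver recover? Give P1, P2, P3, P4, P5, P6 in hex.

P1 = 0x87, P2 = 0x48, P3 = 0x9A, P4 = 0x68, P5 = 0x2B, P6 = 0x1B

Only C2 changed, to 0x27. In CBC, a change in C_i garbles P_i and flips the same bit in P_{i+1}. Decrypting the received ciphertext:
P1: D(K, 0x8E) = 0x12; 0x12 ⊕ 0x95 = 0x87.
P2: D(K, 0x27) = 0xC6; 0xC6 ⊕ 0x8E = 0x48.
P3: D(K, 0xD1) = 0xBD; 0xBD ⊕ 0x27 = 0x9A.
P4: D(K, 0xD9) = 0xB9; 0xB9 ⊕ 0xD1 = 0x68.
P5: D(K, 0x4F) = 0xF2; 0xF2 ⊕ 0xD9 = 0x2B.
P6: D(K, 0x02) = 0x54; 0x54 ⊕ 0x4F = 0x1B.
Blocks that differ from the original plaintext: P2, P3.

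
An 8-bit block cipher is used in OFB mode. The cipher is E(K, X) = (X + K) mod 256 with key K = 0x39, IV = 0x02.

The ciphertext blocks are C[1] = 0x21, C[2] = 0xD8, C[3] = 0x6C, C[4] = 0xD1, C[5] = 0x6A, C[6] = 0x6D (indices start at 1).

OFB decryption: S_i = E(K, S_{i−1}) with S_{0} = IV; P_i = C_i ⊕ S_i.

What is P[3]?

P[1]: S = E(K, 0x02) = 0x3B; 0x21 ⊕ 0x3B = 0x1A.
P[2]: S = E(K, 0x3B) = 0x74; 0xD8 ⊕ 0x74 = 0xAC.
P[3]: S = E(K, 0x74) = 0xAD; 0x6C ⊕ 0xAD = 0xC1.

P[3] = 0xC1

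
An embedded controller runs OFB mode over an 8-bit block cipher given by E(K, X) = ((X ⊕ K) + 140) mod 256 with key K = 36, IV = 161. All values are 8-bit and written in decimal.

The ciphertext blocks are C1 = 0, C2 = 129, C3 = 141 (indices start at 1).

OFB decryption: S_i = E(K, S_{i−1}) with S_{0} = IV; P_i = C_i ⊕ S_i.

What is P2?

P2 = 64

P1: S = E(K, 161) = 17; 0 ⊕ 17 = 17.
P2: S = E(K, 17) = 193; 129 ⊕ 193 = 64.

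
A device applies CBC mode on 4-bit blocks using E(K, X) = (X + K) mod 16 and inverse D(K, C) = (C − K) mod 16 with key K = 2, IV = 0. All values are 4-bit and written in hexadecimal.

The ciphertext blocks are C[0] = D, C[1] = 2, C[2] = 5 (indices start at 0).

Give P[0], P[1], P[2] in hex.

P[0] = B, P[1] = D, P[2] = 1

CBC decryption: P_i = D(K, C_i) ⊕ C_{i−1}, with C_{−1} = IV.
P[0]: D(K, D) = B; B ⊕ 0 = B.
P[1]: D(K, 2) = 0; 0 ⊕ D = D.
P[2]: D(K, 5) = 3; 3 ⊕ 2 = 1.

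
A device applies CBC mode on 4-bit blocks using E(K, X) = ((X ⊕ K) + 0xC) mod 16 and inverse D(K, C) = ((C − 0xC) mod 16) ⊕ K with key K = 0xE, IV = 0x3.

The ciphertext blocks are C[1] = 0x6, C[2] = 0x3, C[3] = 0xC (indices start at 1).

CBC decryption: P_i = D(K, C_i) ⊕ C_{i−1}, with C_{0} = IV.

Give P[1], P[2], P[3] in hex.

P[1]: D(K, 0x6) = 0x4; 0x4 ⊕ 0x3 = 0x7.
P[2]: D(K, 0x3) = 0x9; 0x9 ⊕ 0x6 = 0xF.
P[3]: D(K, 0xC) = 0xE; 0xE ⊕ 0x3 = 0xD.

P[1] = 0x7, P[2] = 0xF, P[3] = 0xD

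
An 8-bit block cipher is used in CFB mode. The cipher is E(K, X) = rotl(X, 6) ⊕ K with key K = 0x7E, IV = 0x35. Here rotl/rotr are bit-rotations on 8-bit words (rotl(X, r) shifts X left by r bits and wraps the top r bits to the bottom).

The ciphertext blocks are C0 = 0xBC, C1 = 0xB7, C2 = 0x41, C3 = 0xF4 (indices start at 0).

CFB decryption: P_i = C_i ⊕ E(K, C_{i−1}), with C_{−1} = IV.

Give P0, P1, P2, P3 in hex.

P0 = 0x8F, P1 = 0xE6, P2 = 0xD2, P3 = 0xDA

P0: E(K, 0x35) = 0x33; 0xBC ⊕ 0x33 = 0x8F.
P1: E(K, 0xBC) = 0x51; 0xB7 ⊕ 0x51 = 0xE6.
P2: E(K, 0xB7) = 0x93; 0x41 ⊕ 0x93 = 0xD2.
P3: E(K, 0x41) = 0x2E; 0xF4 ⊕ 0x2E = 0xDA.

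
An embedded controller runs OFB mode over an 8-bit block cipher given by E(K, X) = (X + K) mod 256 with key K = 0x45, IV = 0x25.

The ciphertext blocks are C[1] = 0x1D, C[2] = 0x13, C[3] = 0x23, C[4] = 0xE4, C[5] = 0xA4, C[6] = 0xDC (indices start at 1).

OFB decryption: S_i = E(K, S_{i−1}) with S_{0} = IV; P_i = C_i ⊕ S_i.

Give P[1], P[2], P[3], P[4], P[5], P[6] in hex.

P[1]: S = E(K, 0x25) = 0x6A; 0x1D ⊕ 0x6A = 0x77.
P[2]: S = E(K, 0x6A) = 0xAF; 0x13 ⊕ 0xAF = 0xBC.
P[3]: S = E(K, 0xAF) = 0xF4; 0x23 ⊕ 0xF4 = 0xD7.
P[4]: S = E(K, 0xF4) = 0x39; 0xE4 ⊕ 0x39 = 0xDD.
P[5]: S = E(K, 0x39) = 0x7E; 0xA4 ⊕ 0x7E = 0xDA.
P[6]: S = E(K, 0x7E) = 0xC3; 0xDC ⊕ 0xC3 = 0x1F.

P[1] = 0x77, P[2] = 0xBC, P[3] = 0xD7, P[4] = 0xDD, P[5] = 0xDA, P[6] = 0x1F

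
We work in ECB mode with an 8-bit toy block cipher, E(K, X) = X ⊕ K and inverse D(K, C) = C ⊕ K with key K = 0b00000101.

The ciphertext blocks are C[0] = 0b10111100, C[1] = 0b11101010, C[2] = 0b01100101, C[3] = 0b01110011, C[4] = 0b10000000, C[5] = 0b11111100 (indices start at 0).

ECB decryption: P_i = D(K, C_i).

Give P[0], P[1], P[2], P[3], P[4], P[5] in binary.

P[0]: D(K, 0b10111100) = 0b10111001.
P[1]: D(K, 0b11101010) = 0b11101111.
P[2]: D(K, 0b01100101) = 0b01100000.
P[3]: D(K, 0b01110011) = 0b01110110.
P[4]: D(K, 0b10000000) = 0b10000101.
P[5]: D(K, 0b11111100) = 0b11111001.

P[0] = 0b10111001, P[1] = 0b11101111, P[2] = 0b01100000, P[3] = 0b01110110, P[4] = 0b10000101, P[5] = 0b11111001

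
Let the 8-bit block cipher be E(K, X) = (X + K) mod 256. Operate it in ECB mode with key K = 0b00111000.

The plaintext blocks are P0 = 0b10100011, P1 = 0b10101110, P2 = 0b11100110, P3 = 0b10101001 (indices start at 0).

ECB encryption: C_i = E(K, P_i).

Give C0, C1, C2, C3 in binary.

C0: E(K, 0b10100011) = 0b11011011.
C1: E(K, 0b10101110) = 0b11100110.
C2: E(K, 0b11100110) = 0b00011110.
C3: E(K, 0b10101001) = 0b11100001.

C0 = 0b11011011, C1 = 0b11100110, C2 = 0b00011110, C3 = 0b11100001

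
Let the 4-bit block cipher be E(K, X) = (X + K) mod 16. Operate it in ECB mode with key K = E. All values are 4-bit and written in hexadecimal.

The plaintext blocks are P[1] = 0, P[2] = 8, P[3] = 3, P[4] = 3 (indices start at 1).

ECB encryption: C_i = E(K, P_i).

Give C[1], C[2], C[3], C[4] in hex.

C[1] = E, C[2] = 6, C[3] = 1, C[4] = 1

C[1]: E(K, 0) = E.
C[2]: E(K, 8) = 6.
C[3]: E(K, 3) = 1.
C[4]: E(K, 3) = 1.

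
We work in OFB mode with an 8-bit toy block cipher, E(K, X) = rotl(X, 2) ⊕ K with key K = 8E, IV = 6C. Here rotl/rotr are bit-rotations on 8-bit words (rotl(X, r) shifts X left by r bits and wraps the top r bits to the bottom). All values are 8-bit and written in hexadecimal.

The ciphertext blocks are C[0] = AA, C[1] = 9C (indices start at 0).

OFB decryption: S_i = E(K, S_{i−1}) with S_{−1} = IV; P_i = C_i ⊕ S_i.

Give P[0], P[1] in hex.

P[0]: S = E(K, 6C) = 3F; AA ⊕ 3F = 95.
P[1]: S = E(K, 3F) = 72; 9C ⊕ 72 = EE.

P[0] = 95, P[1] = EE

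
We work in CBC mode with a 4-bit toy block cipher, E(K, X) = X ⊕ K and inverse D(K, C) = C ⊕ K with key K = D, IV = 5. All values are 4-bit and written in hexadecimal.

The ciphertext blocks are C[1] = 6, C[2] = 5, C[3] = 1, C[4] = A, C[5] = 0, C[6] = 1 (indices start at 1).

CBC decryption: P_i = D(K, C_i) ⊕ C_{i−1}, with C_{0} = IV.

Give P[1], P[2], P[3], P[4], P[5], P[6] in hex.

P[1] = E, P[2] = E, P[3] = 9, P[4] = 6, P[5] = 7, P[6] = C

P[1]: D(K, 6) = B; B ⊕ 5 = E.
P[2]: D(K, 5) = 8; 8 ⊕ 6 = E.
P[3]: D(K, 1) = C; C ⊕ 5 = 9.
P[4]: D(K, A) = 7; 7 ⊕ 1 = 6.
P[5]: D(K, 0) = D; D ⊕ A = 7.
P[6]: D(K, 1) = C; C ⊕ 0 = C.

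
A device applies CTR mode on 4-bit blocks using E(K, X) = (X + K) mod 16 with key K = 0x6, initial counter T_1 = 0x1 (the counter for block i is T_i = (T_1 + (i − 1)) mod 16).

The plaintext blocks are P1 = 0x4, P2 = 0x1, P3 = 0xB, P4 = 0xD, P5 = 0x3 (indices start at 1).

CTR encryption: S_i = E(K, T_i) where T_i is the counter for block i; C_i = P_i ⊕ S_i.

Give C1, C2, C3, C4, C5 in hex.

C1 = 0x3, C2 = 0x9, C3 = 0x2, C4 = 0x7, C5 = 0x8

C1: T = 0x1, S = E(K, T) = 0x7; 0x4 ⊕ 0x7 = 0x3.
C2: T = 0x2, S = E(K, T) = 0x8; 0x1 ⊕ 0x8 = 0x9.
C3: T = 0x3, S = E(K, T) = 0x9; 0xB ⊕ 0x9 = 0x2.
C4: T = 0x4, S = E(K, T) = 0xA; 0xD ⊕ 0xA = 0x7.
C5: T = 0x5, S = E(K, T) = 0xB; 0x3 ⊕ 0xB = 0x8.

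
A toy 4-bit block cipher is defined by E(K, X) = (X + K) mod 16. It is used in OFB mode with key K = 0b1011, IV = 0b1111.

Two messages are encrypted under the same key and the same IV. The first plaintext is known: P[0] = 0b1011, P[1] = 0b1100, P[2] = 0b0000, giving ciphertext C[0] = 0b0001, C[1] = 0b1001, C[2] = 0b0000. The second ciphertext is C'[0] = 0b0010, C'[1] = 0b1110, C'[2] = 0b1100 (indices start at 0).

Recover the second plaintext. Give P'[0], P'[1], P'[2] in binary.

P'[0] = 0b1000, P'[1] = 0b1011, P'[2] = 0b1100

In OFB with a reused IV, both messages share the same keystream S_i, so C_i ⊕ C'_i = P_i ⊕ P'_i and thus P'_i = P_i ⊕ C_i ⊕ C'_i.
P'[0]: 0b1011 ⊕ 0b0001 ⊕ 0b0010 = 0b1000.
P'[1]: 0b1100 ⊕ 0b1001 ⊕ 0b1110 = 0b1011.
P'[2]: 0b0000 ⊕ 0b0000 ⊕ 0b1100 = 0b1100.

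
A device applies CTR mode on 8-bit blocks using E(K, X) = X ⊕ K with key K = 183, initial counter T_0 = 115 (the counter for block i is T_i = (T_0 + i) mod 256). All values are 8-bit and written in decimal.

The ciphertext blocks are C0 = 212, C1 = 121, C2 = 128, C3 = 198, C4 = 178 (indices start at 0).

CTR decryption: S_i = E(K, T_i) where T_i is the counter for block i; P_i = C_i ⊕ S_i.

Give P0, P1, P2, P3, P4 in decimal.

P0: T = 115, S = E(K, T) = 196; 212 ⊕ 196 = 16.
P1: T = 116, S = E(K, T) = 195; 121 ⊕ 195 = 186.
P2: T = 117, S = E(K, T) = 194; 128 ⊕ 194 = 66.
P3: T = 118, S = E(K, T) = 193; 198 ⊕ 193 = 7.
P4: T = 119, S = E(K, T) = 192; 178 ⊕ 192 = 114.

P0 = 16, P1 = 186, P2 = 66, P3 = 7, P4 = 114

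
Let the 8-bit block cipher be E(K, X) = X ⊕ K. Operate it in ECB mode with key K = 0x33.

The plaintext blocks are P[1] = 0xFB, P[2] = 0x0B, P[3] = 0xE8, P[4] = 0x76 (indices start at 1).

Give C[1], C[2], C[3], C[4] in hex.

C[1] = 0xC8, C[2] = 0x38, C[3] = 0xDB, C[4] = 0x45

ECB encryption: C_i = E(K, P_i).
C[1]: E(K, 0xFB) = 0xC8.
C[2]: E(K, 0x0B) = 0x38.
C[3]: E(K, 0xE8) = 0xDB.
C[4]: E(K, 0x76) = 0x45.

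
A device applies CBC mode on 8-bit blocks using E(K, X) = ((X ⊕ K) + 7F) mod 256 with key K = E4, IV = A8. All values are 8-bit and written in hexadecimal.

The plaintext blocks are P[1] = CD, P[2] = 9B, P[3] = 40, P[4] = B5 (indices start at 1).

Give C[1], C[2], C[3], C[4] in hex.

CBC encryption: C_i = E(K, P_i ⊕ C_{i−1}), with C_{0} = IV.
C[1]: P[1] ⊕ A8 = 65; E(K, 65) = 00.
C[2]: P[2] ⊕ 00 = 9B; E(K, 9B) = FE.
C[3]: P[3] ⊕ FE = BE; E(K, BE) = D9.
C[4]: P[4] ⊕ D9 = 6C; E(K, 6C) = 07.

C[1] = 00, C[2] = FE, C[3] = D9, C[4] = 07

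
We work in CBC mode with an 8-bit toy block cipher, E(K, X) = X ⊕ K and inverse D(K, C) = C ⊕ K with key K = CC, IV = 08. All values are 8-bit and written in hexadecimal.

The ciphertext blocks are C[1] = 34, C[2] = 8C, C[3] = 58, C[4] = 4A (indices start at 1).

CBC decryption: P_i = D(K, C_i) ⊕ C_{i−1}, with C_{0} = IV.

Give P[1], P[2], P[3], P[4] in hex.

P[1]: D(K, 34) = F8; F8 ⊕ 08 = F0.
P[2]: D(K, 8C) = 40; 40 ⊕ 34 = 74.
P[3]: D(K, 58) = 94; 94 ⊕ 8C = 18.
P[4]: D(K, 4A) = 86; 86 ⊕ 58 = DE.

P[1] = F0, P[2] = 74, P[3] = 18, P[4] = DE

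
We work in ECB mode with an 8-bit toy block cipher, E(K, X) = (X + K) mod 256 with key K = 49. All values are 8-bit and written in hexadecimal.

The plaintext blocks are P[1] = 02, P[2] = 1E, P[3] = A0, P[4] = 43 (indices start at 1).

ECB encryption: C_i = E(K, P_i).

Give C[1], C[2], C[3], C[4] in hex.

C[1]: E(K, 02) = 4B.
C[2]: E(K, 1E) = 67.
C[3]: E(K, A0) = E9.
C[4]: E(K, 43) = 8C.

C[1] = 4B, C[2] = 67, C[3] = E9, C[4] = 8C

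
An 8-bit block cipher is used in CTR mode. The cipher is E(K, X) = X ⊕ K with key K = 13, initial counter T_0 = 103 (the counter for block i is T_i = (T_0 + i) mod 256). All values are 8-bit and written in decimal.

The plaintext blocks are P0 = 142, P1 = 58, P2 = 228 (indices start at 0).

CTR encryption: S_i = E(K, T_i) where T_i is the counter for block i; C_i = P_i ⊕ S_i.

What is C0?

C0 = 228

C0: T = 103, S = E(K, T) = 106; 142 ⊕ 106 = 228.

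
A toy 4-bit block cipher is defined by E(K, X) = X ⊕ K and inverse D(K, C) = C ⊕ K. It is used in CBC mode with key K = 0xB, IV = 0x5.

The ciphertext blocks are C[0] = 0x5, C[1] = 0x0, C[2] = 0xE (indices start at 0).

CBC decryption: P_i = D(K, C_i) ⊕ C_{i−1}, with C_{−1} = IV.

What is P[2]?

P[2] = 0x5

P[2]: D(K, 0xE) = 0x5; 0x5 ⊕ 0x0 = 0x5.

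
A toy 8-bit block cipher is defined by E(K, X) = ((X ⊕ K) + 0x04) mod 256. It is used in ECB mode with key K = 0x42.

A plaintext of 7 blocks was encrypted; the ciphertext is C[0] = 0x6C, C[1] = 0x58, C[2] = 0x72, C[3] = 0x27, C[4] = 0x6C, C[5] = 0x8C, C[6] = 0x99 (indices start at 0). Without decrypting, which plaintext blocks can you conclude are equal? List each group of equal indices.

P[0] = P[4]

ECB encrypts each block independently with the same key, so equal ciphertext blocks imply equal plaintext blocks.
C[0] = C[4] = 0x6C, so P[0] = P[4].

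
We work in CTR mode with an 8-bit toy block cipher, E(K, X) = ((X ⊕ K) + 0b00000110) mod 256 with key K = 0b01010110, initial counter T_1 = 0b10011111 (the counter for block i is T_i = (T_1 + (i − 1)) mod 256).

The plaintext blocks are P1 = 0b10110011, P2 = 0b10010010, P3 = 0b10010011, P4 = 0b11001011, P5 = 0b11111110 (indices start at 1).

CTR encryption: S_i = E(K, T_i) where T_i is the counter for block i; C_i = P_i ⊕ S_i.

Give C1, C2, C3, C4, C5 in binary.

C1: T = 0b10011111, S = E(K, T) = 0b11001111; 0b10110011 ⊕ 0b11001111 = 0b01111100.
C2: T = 0b10100000, S = E(K, T) = 0b11111100; 0b10010010 ⊕ 0b11111100 = 0b01101110.
C3: T = 0b10100001, S = E(K, T) = 0b11111101; 0b10010011 ⊕ 0b11111101 = 0b01101110.
C4: T = 0b10100010, S = E(K, T) = 0b11111010; 0b11001011 ⊕ 0b11111010 = 0b00110001.
C5: T = 0b10100011, S = E(K, T) = 0b11111011; 0b11111110 ⊕ 0b11111011 = 0b00000101.

C1 = 0b01111100, C2 = 0b01101110, C3 = 0b01101110, C4 = 0b00110001, C5 = 0b00000101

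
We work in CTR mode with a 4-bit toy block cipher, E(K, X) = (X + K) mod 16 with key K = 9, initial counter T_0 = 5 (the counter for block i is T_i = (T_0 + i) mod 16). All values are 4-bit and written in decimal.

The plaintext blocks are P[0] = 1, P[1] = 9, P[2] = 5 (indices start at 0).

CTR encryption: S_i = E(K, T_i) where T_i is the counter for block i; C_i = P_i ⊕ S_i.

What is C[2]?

C[2] = 5

C[0]: T = 5, S = E(K, T) = 14; 1 ⊕ 14 = 15.
C[1]: T = 6, S = E(K, T) = 15; 9 ⊕ 15 = 6.
C[2]: T = 7, S = E(K, T) = 0; 5 ⊕ 0 = 5.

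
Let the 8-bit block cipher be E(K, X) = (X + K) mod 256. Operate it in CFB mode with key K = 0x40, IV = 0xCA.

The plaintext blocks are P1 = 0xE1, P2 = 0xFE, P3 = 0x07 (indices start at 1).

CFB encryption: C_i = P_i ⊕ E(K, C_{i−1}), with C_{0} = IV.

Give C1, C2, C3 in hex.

C1 = 0xEB, C2 = 0xD5, C3 = 0x12

C1: E(K, 0xCA) = 0x0A; 0xE1 ⊕ 0x0A = 0xEB.
C2: E(K, 0xEB) = 0x2B; 0xFE ⊕ 0x2B = 0xD5.
C3: E(K, 0xD5) = 0x15; 0x07 ⊕ 0x15 = 0x12.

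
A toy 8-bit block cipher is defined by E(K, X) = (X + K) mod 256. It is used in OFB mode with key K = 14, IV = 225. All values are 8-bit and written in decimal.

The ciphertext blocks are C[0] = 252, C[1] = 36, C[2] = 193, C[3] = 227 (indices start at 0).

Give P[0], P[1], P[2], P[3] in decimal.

P[0] = 19, P[1] = 217, P[2] = 202, P[3] = 250

OFB decryption: S_i = E(K, S_{i−1}) with S_{−1} = IV; P_i = C_i ⊕ S_i.
P[0]: S = E(K, 225) = 239; 252 ⊕ 239 = 19.
P[1]: S = E(K, 239) = 253; 36 ⊕ 253 = 217.
P[2]: S = E(K, 253) = 11; 193 ⊕ 11 = 202.
P[3]: S = E(K, 11) = 25; 227 ⊕ 25 = 250.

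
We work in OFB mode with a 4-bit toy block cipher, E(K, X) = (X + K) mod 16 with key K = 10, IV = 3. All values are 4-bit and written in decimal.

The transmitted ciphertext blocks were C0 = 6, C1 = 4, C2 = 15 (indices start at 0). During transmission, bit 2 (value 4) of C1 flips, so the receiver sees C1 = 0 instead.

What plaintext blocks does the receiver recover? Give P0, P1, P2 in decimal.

OFB decryption: S_i = E(K, S_{i−1}) with S_{−1} = IV; P_i = C_i ⊕ S_i.
Only C1 changed, to 0. In OFB, a change in C_i flips the same bit in P_i only; the keystream is unaffected. Decrypting the received ciphertext:
P0: S = E(K, 3) = 13; 6 ⊕ 13 = 11.
P1: S = E(K, 13) = 7; 0 ⊕ 7 = 7.
P2: S = E(K, 7) = 1; 15 ⊕ 1 = 14.
Blocks that differ from the original plaintext: P1.

P0 = 11, P1 = 7, P2 = 14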